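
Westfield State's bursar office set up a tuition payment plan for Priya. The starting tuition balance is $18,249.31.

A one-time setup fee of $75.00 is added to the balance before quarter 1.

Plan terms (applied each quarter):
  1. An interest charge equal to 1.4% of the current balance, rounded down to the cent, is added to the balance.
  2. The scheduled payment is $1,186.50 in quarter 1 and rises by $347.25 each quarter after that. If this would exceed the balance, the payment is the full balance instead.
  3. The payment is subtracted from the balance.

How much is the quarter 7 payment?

Quarter 1: $18,324.31 +$256.54 interest = $18,580.85; pay $1,186.50 → $17,394.35
Quarter 2: $17,394.35 +$243.52 interest = $17,637.87; pay $1,533.75 → $16,104.12
Quarter 3: $16,104.12 +$225.45 interest = $16,329.57; pay $1,881.00 → $14,448.57
Quarter 4: $14,448.57 +$202.27 interest = $14,650.84; pay $2,228.25 → $12,422.59
Quarter 5: $12,422.59 +$173.91 interest = $12,596.50; pay $2,575.50 → $10,021.00
Quarter 6: $10,021.00 +$140.29 interest = $10,161.29; pay $2,922.75 → $7,238.54
Quarter 7: $7,238.54 +$101.33 interest = $7,339.87; pay $3,270.00 → $4,069.87

$3,270.00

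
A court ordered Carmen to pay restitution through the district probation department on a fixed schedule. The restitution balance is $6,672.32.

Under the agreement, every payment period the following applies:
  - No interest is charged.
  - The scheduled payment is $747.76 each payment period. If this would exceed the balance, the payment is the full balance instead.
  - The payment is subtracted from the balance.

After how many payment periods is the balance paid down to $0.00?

Payment period 1: opening $6,672.32; payment $747.76; balance $5,924.56
Payment period 2: opening $5,924.56; payment $747.76; balance $5,176.80
Payment period 3: opening $5,176.80; payment $747.76; balance $4,429.04
Payment period 4: opening $4,429.04; payment $747.76; balance $3,681.28
Payment period 5: opening $3,681.28; payment $747.76; balance $2,933.52
Payment period 6: opening $2,933.52; payment $747.76; balance $2,185.76
Payment period 7: opening $2,185.76; payment $747.76; balance $1,438.00
Payment period 8: opening $1,438.00; payment $747.76; balance $690.24
Payment period 9: opening $690.24; payment $690.24; balance $0.00
Balance reaches $0.00 in payment period 9.

9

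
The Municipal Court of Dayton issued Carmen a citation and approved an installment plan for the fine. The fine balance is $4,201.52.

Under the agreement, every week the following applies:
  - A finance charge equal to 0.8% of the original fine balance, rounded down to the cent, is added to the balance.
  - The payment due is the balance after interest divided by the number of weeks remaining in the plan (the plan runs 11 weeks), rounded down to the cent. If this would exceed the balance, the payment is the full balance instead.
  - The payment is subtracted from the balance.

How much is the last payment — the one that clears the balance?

$483.46

Week 1: opening $4,201.52; interest $33.61 → $4,235.13; payment $385.01; balance $3,850.12
Week 2: opening $3,850.12; interest $33.61 → $3,883.73; payment $388.37; balance $3,495.36
Week 3: opening $3,495.36; interest $33.61 → $3,528.97; payment $392.10; balance $3,136.87
Week 4: opening $3,136.87; interest $33.61 → $3,170.48; payment $396.31; balance $2,774.17
Week 5: opening $2,774.17; interest $33.61 → $2,807.78; payment $401.11; balance $2,406.67
Week 6: opening $2,406.67; interest $33.61 → $2,440.28; payment $406.71; balance $2,033.57
Week 7: opening $2,033.57; interest $33.61 → $2,067.18; payment $413.43; balance $1,653.75
Week 8: opening $1,653.75; interest $33.61 → $1,687.36; payment $421.84; balance $1,265.52
Week 9: opening $1,265.52; interest $33.61 → $1,299.13; payment $433.04; balance $866.09
Week 10: opening $866.09; interest $33.61 → $899.70; payment $449.85; balance $449.85
Week 11: opening $449.85; interest $33.61 → $483.46; payment $483.46; balance $0.00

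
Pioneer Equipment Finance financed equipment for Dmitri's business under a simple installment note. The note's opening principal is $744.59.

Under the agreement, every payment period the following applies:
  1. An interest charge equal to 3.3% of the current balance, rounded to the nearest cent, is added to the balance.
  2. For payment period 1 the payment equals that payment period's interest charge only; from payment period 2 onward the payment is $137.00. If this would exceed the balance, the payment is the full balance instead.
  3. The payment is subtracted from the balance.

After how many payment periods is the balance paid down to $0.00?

# | Opening | Interest | Payment | End bal
1 | $744.59 | $24.57 | $24.57 | $744.59
2 | $744.59 | $24.57 | $137.00 | $632.16
3 | $632.16 | $20.86 | $137.00 | $516.02
4 | $516.02 | $17.03 | $137.00 | $396.05
5 | $396.05 | $13.07 | $137.00 | $272.12
6 | $272.12 | $8.98 | $137.00 | $144.10
7 | $144.10 | $4.76 | $137.00 | $11.86
8 | $11.86 | $0.39 | $12.25 | $0.00
Balance reaches $0.00 in payment period 8.

8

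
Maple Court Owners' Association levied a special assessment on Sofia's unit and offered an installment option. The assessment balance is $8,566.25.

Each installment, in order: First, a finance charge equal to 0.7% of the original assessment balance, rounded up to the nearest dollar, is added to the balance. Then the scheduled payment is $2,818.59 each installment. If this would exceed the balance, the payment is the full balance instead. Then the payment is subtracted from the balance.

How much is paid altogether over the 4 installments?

$8,806.25

Installment 1: opening $8,566.25; interest $60.00 → $8,626.25; payment $2,818.59; balance $5,807.66
Installment 2: opening $5,807.66; interest $60.00 → $5,867.66; payment $2,818.59; balance $3,049.07
Installment 3: opening $3,049.07; interest $60.00 → $3,109.07; payment $2,818.59; balance $290.48
Installment 4: opening $290.48; interest $60.00 → $350.48; payment $350.48; balance $0.00
Total paid: $8,806.25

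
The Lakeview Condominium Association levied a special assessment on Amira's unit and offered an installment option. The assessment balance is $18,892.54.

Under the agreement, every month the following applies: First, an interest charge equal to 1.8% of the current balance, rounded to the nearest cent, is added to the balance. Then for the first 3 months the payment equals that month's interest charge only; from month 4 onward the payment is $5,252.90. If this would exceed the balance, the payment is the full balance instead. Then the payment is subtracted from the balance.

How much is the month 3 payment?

Month 1: $18,892.54 +$340.07 interest = $19,232.61; pay $340.07 → $18,892.54
Month 2: $18,892.54 +$340.07 interest = $19,232.61; pay $340.07 → $18,892.54
Month 3: $18,892.54 +$340.07 interest = $19,232.61; pay $340.07 → $18,892.54

$340.07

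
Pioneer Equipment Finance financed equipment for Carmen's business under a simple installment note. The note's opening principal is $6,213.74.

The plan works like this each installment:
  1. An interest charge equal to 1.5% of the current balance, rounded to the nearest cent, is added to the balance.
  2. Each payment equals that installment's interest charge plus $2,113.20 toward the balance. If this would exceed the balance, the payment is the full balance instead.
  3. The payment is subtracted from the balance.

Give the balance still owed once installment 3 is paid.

Installment 1: $6,213.74 +$93.21 interest = $6,306.95; pay $2,206.41 → $4,100.54
Installment 2: $4,100.54 +$61.51 interest = $4,162.05; pay $2,174.71 → $1,987.34
Installment 3: $1,987.34 +$29.81 interest = $2,017.15; pay $2,017.15 → $0.00

$0.00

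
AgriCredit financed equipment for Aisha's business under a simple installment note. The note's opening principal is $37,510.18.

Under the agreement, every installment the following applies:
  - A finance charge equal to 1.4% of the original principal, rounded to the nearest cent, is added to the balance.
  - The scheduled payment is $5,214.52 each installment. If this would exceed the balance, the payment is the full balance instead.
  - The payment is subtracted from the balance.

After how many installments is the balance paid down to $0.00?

Installment 1: $37,510.18 +$525.14 interest = $38,035.32; pay $5,214.52 → $32,820.80
Installment 2: $32,820.80 +$525.14 interest = $33,345.94; pay $5,214.52 → $28,131.42
Installment 3: $28,131.42 +$525.14 interest = $28,656.56; pay $5,214.52 → $23,442.04
Installment 4: $23,442.04 +$525.14 interest = $23,967.18; pay $5,214.52 → $18,752.66
Installment 5: $18,752.66 +$525.14 interest = $19,277.80; pay $5,214.52 → $14,063.28
Installment 6: $14,063.28 +$525.14 interest = $14,588.42; pay $5,214.52 → $9,373.90
Installment 7: $9,373.90 +$525.14 interest = $9,899.04; pay $5,214.52 → $4,684.52
Installment 8: $4,684.52 +$525.14 interest = $5,209.66; pay $5,209.66 → $0.00
Balance reaches $0.00 in installment 8.

8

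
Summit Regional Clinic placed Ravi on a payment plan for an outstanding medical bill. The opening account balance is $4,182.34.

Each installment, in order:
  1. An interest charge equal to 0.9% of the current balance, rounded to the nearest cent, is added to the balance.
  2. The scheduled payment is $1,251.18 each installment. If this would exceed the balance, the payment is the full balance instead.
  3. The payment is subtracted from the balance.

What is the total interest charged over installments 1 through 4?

$84.64

Installment 1: opening $4,182.34; interest $37.64 → $4,219.98; payment $1,251.18; balance $2,968.80
Installment 2: opening $2,968.80; interest $26.72 → $2,995.52; payment $1,251.18; balance $1,744.34
Installment 3: opening $1,744.34; interest $15.70 → $1,760.04; payment $1,251.18; balance $508.86
Installment 4: opening $508.86; interest $4.58 → $513.44; payment $513.44; balance $0.00
Total interest: $37.64 + $26.72 + $15.70 + $4.58 = $84.64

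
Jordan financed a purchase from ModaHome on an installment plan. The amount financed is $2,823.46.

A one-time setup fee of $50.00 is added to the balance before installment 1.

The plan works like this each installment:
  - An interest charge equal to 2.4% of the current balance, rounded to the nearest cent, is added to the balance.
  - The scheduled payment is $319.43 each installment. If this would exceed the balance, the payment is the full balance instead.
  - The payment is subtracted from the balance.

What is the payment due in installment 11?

# | Opening | Interest | Payment | End bal
1 | $2,873.46 | $68.96 | $319.43 | $2,622.99
2 | $2,622.99 | $62.95 | $319.43 | $2,366.51
3 | $2,366.51 | $56.80 | $319.43 | $2,103.88
4 | $2,103.88 | $50.49 | $319.43 | $1,834.94
5 | $1,834.94 | $44.04 | $319.43 | $1,559.55
6 | $1,559.55 | $37.43 | $319.43 | $1,277.55
7 | $1,277.55 | $30.66 | $319.43 | $988.78
8 | $988.78 | $23.73 | $319.43 | $693.08
9 | $693.08 | $16.63 | $319.43 | $390.28
10 | $390.28 | $9.37 | $319.43 | $80.22
11 | $80.22 | $1.93 | $82.15 | $0.00

$82.15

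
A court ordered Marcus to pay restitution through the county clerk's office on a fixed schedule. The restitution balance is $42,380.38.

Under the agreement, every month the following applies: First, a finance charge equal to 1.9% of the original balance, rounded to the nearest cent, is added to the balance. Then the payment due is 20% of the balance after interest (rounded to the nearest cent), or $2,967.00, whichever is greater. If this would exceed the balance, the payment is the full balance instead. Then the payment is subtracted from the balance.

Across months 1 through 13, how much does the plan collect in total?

# | Opening | Interest | Payment | End bal
1 | $42,380.38 | $805.23 | $8,637.12 | $34,548.49
2 | $34,548.49 | $805.23 | $7,070.74 | $28,282.98
3 | $28,282.98 | $805.23 | $5,817.64 | $23,270.57
4 | $23,270.57 | $805.23 | $4,815.16 | $19,260.64
5 | $19,260.64 | $805.23 | $4,013.17 | $16,052.70
6 | $16,052.70 | $805.23 | $3,371.59 | $13,486.34
7 | $13,486.34 | $805.23 | $2,967.00 | $11,324.57
8 | $11,324.57 | $805.23 | $2,967.00 | $9,162.80
9 | $9,162.80 | $805.23 | $2,967.00 | $7,001.03
10 | $7,001.03 | $805.23 | $2,967.00 | $4,839.26
11 | $4,839.26 | $805.23 | $2,967.00 | $2,677.49
12 | $2,677.49 | $805.23 | $2,967.00 | $515.72
13 | $515.72 | $805.23 | $1,320.95 | $0.00
Total paid: $52,848.37

$52,848.37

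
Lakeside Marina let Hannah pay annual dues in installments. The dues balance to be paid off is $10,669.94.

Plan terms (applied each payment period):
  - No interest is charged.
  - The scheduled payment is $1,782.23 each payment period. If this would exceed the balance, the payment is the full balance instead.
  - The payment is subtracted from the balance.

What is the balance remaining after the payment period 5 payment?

Payment period 1: opening $10,669.94; payment $1,782.23; balance $8,887.71
Payment period 2: opening $8,887.71; payment $1,782.23; balance $7,105.48
Payment period 3: opening $7,105.48; payment $1,782.23; balance $5,323.25
Payment period 4: opening $5,323.25; payment $1,782.23; balance $3,541.02
Payment period 5: opening $3,541.02; payment $1,782.23; balance $1,758.79

$1,758.79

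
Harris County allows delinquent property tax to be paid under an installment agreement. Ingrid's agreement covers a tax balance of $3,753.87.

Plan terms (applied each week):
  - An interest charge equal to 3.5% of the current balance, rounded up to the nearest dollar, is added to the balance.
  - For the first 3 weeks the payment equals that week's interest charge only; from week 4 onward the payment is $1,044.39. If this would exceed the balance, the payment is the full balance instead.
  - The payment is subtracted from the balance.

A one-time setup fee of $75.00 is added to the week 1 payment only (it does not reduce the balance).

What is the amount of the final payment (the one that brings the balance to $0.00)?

$952.70

Week 1: $3,753.87 +$132.00 interest = $3,885.87; pay $132.00 (+ $75.00 fee) → $3,753.87
Week 2: $3,753.87 +$132.00 interest = $3,885.87; pay $132.00 → $3,753.87
Week 3: $3,753.87 +$132.00 interest = $3,885.87; pay $132.00 → $3,753.87
Week 4: $3,753.87 +$132.00 interest = $3,885.87; pay $1,044.39 → $2,841.48
Week 5: $2,841.48 +$100.00 interest = $2,941.48; pay $1,044.39 → $1,897.09
Week 6: $1,897.09 +$67.00 interest = $1,964.09; pay $1,044.39 → $919.70
Week 7: $919.70 +$33.00 interest = $952.70; pay $952.70 → $0.00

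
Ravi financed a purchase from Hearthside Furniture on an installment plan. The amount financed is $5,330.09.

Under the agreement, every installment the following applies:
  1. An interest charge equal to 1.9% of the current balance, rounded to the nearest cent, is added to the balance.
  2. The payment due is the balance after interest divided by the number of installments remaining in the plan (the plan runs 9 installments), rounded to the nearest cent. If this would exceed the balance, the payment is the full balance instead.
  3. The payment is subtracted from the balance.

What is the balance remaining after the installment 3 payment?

# | Opening | Interest | Payment | End bal
1 | $5,330.09 | $101.27 | $603.48 | $4,827.88
2 | $4,827.88 | $91.73 | $614.95 | $4,304.66
3 | $4,304.66 | $81.79 | $626.64 | $3,759.81

$3,759.81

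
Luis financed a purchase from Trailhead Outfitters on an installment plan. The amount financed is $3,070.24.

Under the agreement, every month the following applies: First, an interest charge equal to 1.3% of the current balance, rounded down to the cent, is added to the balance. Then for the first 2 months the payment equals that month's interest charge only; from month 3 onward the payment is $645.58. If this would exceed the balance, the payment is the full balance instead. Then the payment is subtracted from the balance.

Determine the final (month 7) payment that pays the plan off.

Month 1: $3,070.24 +$39.91 interest = $3,110.15; pay $39.91 → $3,070.24
Month 2: $3,070.24 +$39.91 interest = $3,110.15; pay $39.91 → $3,070.24
Month 3: $3,070.24 +$39.91 interest = $3,110.15; pay $645.58 → $2,464.57
Month 4: $2,464.57 +$32.03 interest = $2,496.60; pay $645.58 → $1,851.02
Month 5: $1,851.02 +$24.06 interest = $1,875.08; pay $645.58 → $1,229.50
Month 6: $1,229.50 +$15.98 interest = $1,245.48; pay $645.58 → $599.90
Month 7: $599.90 +$7.79 interest = $607.69; pay $607.69 → $0.00

$607.69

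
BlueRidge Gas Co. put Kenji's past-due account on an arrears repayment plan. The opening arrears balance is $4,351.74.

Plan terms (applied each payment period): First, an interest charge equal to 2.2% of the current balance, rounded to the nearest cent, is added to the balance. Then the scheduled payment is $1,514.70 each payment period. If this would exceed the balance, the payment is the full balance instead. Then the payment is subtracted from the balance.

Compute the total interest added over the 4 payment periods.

Payment period 1: $4,351.74 +$95.74 interest = $4,447.48; pay $1,514.70 → $2,932.78
Payment period 2: $2,932.78 +$64.52 interest = $2,997.30; pay $1,514.70 → $1,482.60
Payment period 3: $1,482.60 +$32.62 interest = $1,515.22; pay $1,514.70 → $0.52
Payment period 4: $0.52 +$0.01 interest = $0.53; pay $0.53 → $0.00
Total interest: $95.74 + $64.52 + $32.62 + $0.01 = $192.89

$192.89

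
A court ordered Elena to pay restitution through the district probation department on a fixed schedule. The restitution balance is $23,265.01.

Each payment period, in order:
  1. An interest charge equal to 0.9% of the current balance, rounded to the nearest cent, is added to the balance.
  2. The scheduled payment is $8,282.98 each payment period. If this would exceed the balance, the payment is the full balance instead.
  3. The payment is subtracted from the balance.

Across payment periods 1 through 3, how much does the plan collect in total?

$23,674.53

Payment period 1: opening $23,265.01; interest $209.39 → $23,474.40; payment $8,282.98; balance $15,191.42
Payment period 2: opening $15,191.42; interest $136.72 → $15,328.14; payment $8,282.98; balance $7,045.16
Payment period 3: opening $7,045.16; interest $63.41 → $7,108.57; payment $7,108.57; balance $0.00
Total paid: $23,674.53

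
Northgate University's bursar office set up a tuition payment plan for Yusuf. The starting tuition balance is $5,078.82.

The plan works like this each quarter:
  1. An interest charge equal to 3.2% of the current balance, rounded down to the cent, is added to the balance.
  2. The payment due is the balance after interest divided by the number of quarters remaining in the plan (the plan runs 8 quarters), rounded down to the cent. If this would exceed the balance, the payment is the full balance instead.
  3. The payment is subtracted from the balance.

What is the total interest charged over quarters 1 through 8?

# | Opening | Interest | Payment | End bal
1 | $5,078.82 | $162.52 | $655.16 | $4,586.18
2 | $4,586.18 | $146.75 | $676.13 | $4,056.80
3 | $4,056.80 | $129.81 | $697.76 | $3,488.85
4 | $3,488.85 | $111.64 | $720.09 | $2,880.40
5 | $2,880.40 | $92.17 | $743.14 | $2,229.43
6 | $2,229.43 | $71.34 | $766.92 | $1,533.85
7 | $1,533.85 | $49.08 | $791.46 | $791.47
8 | $791.47 | $25.32 | $816.79 | $0.00
Total interest: $162.52 + $146.75 + $129.81 + $111.64 + $92.17 + $71.34 + $49.08 + $25.32 = $788.63

$788.63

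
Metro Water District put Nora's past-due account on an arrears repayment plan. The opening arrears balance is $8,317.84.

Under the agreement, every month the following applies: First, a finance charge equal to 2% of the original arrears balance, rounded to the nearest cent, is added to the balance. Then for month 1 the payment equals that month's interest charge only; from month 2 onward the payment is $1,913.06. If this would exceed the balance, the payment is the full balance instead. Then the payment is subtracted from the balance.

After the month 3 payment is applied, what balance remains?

# | Opening | Interest | Payment | End bal
1 | $8,317.84 | $166.36 | $166.36 | $8,317.84
2 | $8,317.84 | $166.36 | $1,913.06 | $6,571.14
3 | $6,571.14 | $166.36 | $1,913.06 | $4,824.44

$4,824.44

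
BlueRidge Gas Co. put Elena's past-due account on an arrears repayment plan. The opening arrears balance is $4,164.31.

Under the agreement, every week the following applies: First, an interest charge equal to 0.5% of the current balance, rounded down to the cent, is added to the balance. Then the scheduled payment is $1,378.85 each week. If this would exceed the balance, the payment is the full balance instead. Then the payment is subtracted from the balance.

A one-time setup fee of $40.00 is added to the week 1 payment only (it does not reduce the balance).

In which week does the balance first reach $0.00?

4

Week 1: opening $4,164.31; interest $20.82 → $4,185.13; payment $1,378.85 (+ $40.00 fee); balance $2,806.28
Week 2: opening $2,806.28; interest $14.03 → $2,820.31; payment $1,378.85; balance $1,441.46
Week 3: opening $1,441.46; interest $7.20 → $1,448.66; payment $1,378.85; balance $69.81
Week 4: opening $69.81; interest $0.34 → $70.15; payment $70.15; balance $0.00
Balance reaches $0.00 in week 4.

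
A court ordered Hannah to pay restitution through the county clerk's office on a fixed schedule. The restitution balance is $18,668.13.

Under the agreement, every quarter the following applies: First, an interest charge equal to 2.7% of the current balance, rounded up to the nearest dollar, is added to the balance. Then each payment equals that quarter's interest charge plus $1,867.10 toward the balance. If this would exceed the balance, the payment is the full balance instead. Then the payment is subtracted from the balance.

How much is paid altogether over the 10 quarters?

$21,445.13

Quarter 1: $18,668.13 +$505.00 interest = $19,173.13; pay $2,372.10 → $16,801.03
Quarter 2: $16,801.03 +$454.00 interest = $17,255.03; pay $2,321.10 → $14,933.93
Quarter 3: $14,933.93 +$404.00 interest = $15,337.93; pay $2,271.10 → $13,066.83
Quarter 4: $13,066.83 +$353.00 interest = $13,419.83; pay $2,220.10 → $11,199.73
Quarter 5: $11,199.73 +$303.00 interest = $11,502.73; pay $2,170.10 → $9,332.63
Quarter 6: $9,332.63 +$252.00 interest = $9,584.63; pay $2,119.10 → $7,465.53
Quarter 7: $7,465.53 +$202.00 interest = $7,667.53; pay $2,069.10 → $5,598.43
Quarter 8: $5,598.43 +$152.00 interest = $5,750.43; pay $2,019.10 → $3,731.33
Quarter 9: $3,731.33 +$101.00 interest = $3,832.33; pay $1,968.10 → $1,864.23
Quarter 10: $1,864.23 +$51.00 interest = $1,915.23; pay $1,915.23 → $0.00
Total paid: $21,445.13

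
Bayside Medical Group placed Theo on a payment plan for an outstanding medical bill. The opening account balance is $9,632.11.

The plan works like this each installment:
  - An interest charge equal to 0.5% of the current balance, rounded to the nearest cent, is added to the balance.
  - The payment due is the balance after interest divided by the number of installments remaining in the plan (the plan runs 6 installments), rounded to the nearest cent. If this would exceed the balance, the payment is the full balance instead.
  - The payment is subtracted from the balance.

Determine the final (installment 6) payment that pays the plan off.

Installment 1: $9,632.11 +$48.16 interest = $9,680.27; pay $1,613.38 → $8,066.89
Installment 2: $8,066.89 +$40.33 interest = $8,107.22; pay $1,621.44 → $6,485.78
Installment 3: $6,485.78 +$32.43 interest = $6,518.21; pay $1,629.55 → $4,888.66
Installment 4: $4,888.66 +$24.44 interest = $4,913.10; pay $1,637.70 → $3,275.40
Installment 5: $3,275.40 +$16.38 interest = $3,291.78; pay $1,645.89 → $1,645.89
Installment 6: $1,645.89 +$8.23 interest = $1,654.12; pay $1,654.12 → $0.00

$1,654.12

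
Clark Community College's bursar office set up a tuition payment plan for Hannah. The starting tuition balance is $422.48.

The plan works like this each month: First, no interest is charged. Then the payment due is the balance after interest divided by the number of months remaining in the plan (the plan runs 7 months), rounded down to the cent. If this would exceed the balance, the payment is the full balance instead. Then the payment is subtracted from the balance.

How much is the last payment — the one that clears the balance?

Month 1: opening $422.48; payment $60.35; balance $362.13
Month 2: opening $362.13; payment $60.35; balance $301.78
Month 3: opening $301.78; payment $60.35; balance $241.43
Month 4: opening $241.43; payment $60.35; balance $181.08
Month 5: opening $181.08; payment $60.36; balance $120.72
Month 6: opening $120.72; payment $60.36; balance $60.36
Month 7: opening $60.36; payment $60.36; balance $0.00

$60.36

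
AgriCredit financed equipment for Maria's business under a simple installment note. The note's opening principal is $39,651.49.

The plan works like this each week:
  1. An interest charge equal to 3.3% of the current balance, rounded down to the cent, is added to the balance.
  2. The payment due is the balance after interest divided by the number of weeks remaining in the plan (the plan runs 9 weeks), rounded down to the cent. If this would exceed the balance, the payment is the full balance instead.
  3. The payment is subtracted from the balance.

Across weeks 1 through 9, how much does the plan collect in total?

$46,804.27

# | Opening | Interest | Payment | End bal
1 | $39,651.49 | $1,308.49 | $4,551.10 | $36,408.88
2 | $36,408.88 | $1,201.49 | $4,701.29 | $32,909.08
3 | $32,909.08 | $1,085.99 | $4,856.43 | $29,138.64
4 | $29,138.64 | $961.57 | $5,016.70 | $25,083.51
5 | $25,083.51 | $827.75 | $5,182.25 | $20,729.01
6 | $20,729.01 | $684.05 | $5,353.26 | $16,059.80
7 | $16,059.80 | $529.97 | $5,529.92 | $11,059.85
8 | $11,059.85 | $364.97 | $5,712.41 | $5,712.41
9 | $5,712.41 | $188.50 | $5,900.91 | $0.00
Total paid: $46,804.27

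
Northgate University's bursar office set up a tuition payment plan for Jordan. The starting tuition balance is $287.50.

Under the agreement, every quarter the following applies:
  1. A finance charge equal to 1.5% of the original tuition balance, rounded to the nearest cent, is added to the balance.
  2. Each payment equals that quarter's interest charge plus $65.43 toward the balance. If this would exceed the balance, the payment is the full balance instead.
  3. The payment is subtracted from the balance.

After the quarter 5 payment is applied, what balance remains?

# | Opening | Interest | Payment | End bal
1 | $287.50 | $4.31 | $69.74 | $222.07
2 | $222.07 | $4.31 | $69.74 | $156.64
3 | $156.64 | $4.31 | $69.74 | $91.21
4 | $91.21 | $4.31 | $69.74 | $25.78
5 | $25.78 | $4.31 | $30.09 | $0.00

$0.00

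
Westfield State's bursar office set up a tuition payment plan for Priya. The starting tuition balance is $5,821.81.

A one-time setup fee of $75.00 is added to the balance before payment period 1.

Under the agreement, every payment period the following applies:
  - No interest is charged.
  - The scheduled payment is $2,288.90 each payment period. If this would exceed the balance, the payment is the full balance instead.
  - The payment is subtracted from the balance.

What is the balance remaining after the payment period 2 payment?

Payment period 1: $5,896.81 − $2,288.90 → $3,607.91
Payment period 2: $3,607.91 − $2,288.90 → $1,319.01

$1,319.01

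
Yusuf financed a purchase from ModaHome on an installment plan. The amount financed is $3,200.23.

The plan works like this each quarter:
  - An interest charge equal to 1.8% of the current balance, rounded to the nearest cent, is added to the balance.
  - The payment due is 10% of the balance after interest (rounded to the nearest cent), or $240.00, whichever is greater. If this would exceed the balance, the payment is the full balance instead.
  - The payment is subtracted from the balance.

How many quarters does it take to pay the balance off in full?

15

# | Opening | Interest | Payment | End bal
1 | $3,200.23 | $57.60 | $325.78 | $2,932.05
2 | $2,932.05 | $52.78 | $298.48 | $2,686.35
3 | $2,686.35 | $48.35 | $273.47 | $2,461.23
4 | $2,461.23 | $44.30 | $250.55 | $2,254.98
5 | $2,254.98 | $40.59 | $240.00 | $2,055.57
6 | $2,055.57 | $37.00 | $240.00 | $1,852.57
7 | $1,852.57 | $33.35 | $240.00 | $1,645.92
8 | $1,645.92 | $29.63 | $240.00 | $1,435.55
9 | $1,435.55 | $25.84 | $240.00 | $1,221.39
10 | $1,221.39 | $21.99 | $240.00 | $1,003.38
11 | $1,003.38 | $18.06 | $240.00 | $781.44
12 | $781.44 | $14.07 | $240.00 | $555.51
13 | $555.51 | $10.00 | $240.00 | $325.51
14 | $325.51 | $5.86 | $240.00 | $91.37
15 | $91.37 | $1.64 | $93.01 | $0.00
Balance reaches $0.00 in quarter 15.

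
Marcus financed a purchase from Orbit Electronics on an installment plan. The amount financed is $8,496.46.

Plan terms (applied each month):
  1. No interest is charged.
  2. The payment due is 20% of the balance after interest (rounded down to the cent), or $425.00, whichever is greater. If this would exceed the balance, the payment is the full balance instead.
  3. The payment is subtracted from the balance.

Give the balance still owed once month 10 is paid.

Month 1: $8,496.46 − $1,699.29 → $6,797.17
Month 2: $6,797.17 − $1,359.43 → $5,437.74
Month 3: $5,437.74 − $1,087.54 → $4,350.20
Month 4: $4,350.20 − $870.04 → $3,480.16
Month 5: $3,480.16 − $696.03 → $2,784.13
Month 6: $2,784.13 − $556.82 → $2,227.31
Month 7: $2,227.31 − $445.46 → $1,781.85
Month 8: $1,781.85 − $425.00 → $1,356.85
Month 9: $1,356.85 − $425.00 → $931.85
Month 10: $931.85 − $425.00 → $506.85

$506.85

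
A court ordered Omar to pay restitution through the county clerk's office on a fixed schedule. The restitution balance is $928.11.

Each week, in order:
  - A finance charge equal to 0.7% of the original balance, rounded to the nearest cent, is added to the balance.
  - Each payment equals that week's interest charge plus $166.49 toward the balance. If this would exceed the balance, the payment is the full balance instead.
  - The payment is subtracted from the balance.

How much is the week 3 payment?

# | Opening | Interest | Payment | End bal
1 | $928.11 | $6.50 | $172.99 | $761.62
2 | $761.62 | $6.50 | $172.99 | $595.13
3 | $595.13 | $6.50 | $172.99 | $428.64

$172.99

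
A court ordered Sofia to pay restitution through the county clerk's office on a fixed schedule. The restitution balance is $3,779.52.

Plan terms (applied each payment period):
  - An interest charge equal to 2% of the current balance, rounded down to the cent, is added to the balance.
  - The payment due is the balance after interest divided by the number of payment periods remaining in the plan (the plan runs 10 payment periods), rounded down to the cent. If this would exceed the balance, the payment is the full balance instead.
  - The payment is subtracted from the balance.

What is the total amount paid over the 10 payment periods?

$4,221.20

Payment period 1: $3,779.52 +$75.59 interest = $3,855.11; pay $385.51 → $3,469.60
Payment period 2: $3,469.60 +$69.39 interest = $3,538.99; pay $393.22 → $3,145.77
Payment period 3: $3,145.77 +$62.91 interest = $3,208.68; pay $401.08 → $2,807.60
Payment period 4: $2,807.60 +$56.15 interest = $2,863.75; pay $409.10 → $2,454.65
Payment period 5: $2,454.65 +$49.09 interest = $2,503.74; pay $417.29 → $2,086.45
Payment period 6: $2,086.45 +$41.72 interest = $2,128.17; pay $425.63 → $1,702.54
Payment period 7: $1,702.54 +$34.05 interest = $1,736.59; pay $434.14 → $1,302.45
Payment period 8: $1,302.45 +$26.04 interest = $1,328.49; pay $442.83 → $885.66
Payment period 9: $885.66 +$17.71 interest = $903.37; pay $451.68 → $451.69
Payment period 10: $451.69 +$9.03 interest = $460.72; pay $460.72 → $0.00
Total paid: $4,221.20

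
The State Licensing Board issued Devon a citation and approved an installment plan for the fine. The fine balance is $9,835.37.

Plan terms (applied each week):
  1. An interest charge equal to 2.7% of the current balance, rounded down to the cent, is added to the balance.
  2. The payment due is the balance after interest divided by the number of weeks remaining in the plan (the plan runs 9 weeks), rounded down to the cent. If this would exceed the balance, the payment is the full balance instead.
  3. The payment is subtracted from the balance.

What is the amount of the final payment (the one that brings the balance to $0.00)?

$1,388.94

Week 1: $9,835.37 +$265.55 interest = $10,100.92; pay $1,122.32 → $8,978.60
Week 2: $8,978.60 +$242.42 interest = $9,221.02; pay $1,152.62 → $8,068.40
Week 3: $8,068.40 +$217.84 interest = $8,286.24; pay $1,183.74 → $7,102.50
Week 4: $7,102.50 +$191.76 interest = $7,294.26; pay $1,215.71 → $6,078.55
Week 5: $6,078.55 +$164.12 interest = $6,242.67; pay $1,248.53 → $4,994.14
Week 6: $4,994.14 +$134.84 interest = $5,128.98; pay $1,282.24 → $3,846.74
Week 7: $3,846.74 +$103.86 interest = $3,950.60; pay $1,316.86 → $2,633.74
Week 8: $2,633.74 +$71.11 interest = $2,704.85; pay $1,352.42 → $1,352.43
Week 9: $1,352.43 +$36.51 interest = $1,388.94; pay $1,388.94 → $0.00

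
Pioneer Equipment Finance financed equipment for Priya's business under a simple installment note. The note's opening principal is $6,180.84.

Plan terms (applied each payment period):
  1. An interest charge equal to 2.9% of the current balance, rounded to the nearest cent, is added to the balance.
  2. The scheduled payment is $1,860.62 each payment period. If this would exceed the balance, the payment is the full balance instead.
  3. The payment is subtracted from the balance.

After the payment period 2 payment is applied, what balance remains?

# | Opening | Interest | Payment | End bal
1 | $6,180.84 | $179.24 | $1,860.62 | $4,499.46
2 | $4,499.46 | $130.48 | $1,860.62 | $2,769.32

$2,769.32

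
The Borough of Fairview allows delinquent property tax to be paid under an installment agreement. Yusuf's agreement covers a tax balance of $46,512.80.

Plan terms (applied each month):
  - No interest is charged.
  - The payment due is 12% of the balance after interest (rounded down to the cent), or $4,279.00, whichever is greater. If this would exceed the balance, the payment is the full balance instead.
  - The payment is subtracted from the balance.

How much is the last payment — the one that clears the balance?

$1,744.18

Month 1: $46,512.80 − $5,581.53 → $40,931.27
Month 2: $40,931.27 − $4,911.75 → $36,019.52
Month 3: $36,019.52 − $4,322.34 → $31,697.18
Month 4: $31,697.18 − $4,279.00 → $27,418.18
Month 5: $27,418.18 − $4,279.00 → $23,139.18
Month 6: $23,139.18 − $4,279.00 → $18,860.18
Month 7: $18,860.18 − $4,279.00 → $14,581.18
Month 8: $14,581.18 − $4,279.00 → $10,302.18
Month 9: $10,302.18 − $4,279.00 → $6,023.18
Month 10: $6,023.18 − $4,279.00 → $1,744.18
Month 11: $1,744.18 − $1,744.18 → $0.00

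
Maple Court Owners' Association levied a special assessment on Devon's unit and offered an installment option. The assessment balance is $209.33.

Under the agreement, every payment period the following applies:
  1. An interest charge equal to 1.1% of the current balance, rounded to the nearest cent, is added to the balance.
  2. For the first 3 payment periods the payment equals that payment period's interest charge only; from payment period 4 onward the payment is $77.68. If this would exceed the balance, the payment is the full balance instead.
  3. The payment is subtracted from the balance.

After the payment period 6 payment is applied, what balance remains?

Payment period 1: opening $209.33; interest $2.30 → $211.63; payment $2.30; balance $209.33
Payment period 2: opening $209.33; interest $2.30 → $211.63; payment $2.30; balance $209.33
Payment period 3: opening $209.33; interest $2.30 → $211.63; payment $2.30; balance $209.33
Payment period 4: opening $209.33; interest $2.30 → $211.63; payment $77.68; balance $133.95
Payment period 5: opening $133.95; interest $1.47 → $135.42; payment $77.68; balance $57.74
Payment period 6: opening $57.74; interest $0.64 → $58.38; payment $58.38; balance $0.00

$0.00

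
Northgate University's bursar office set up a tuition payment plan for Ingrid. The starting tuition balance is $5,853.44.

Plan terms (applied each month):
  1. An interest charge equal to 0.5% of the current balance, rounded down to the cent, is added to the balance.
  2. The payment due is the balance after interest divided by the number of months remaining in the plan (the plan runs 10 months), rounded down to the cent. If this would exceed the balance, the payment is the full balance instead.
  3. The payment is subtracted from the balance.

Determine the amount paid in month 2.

$591.21

Month 1: opening $5,853.44; interest $29.26 → $5,882.70; payment $588.27; balance $5,294.43
Month 2: opening $5,294.43; interest $26.47 → $5,320.90; payment $591.21; balance $4,729.69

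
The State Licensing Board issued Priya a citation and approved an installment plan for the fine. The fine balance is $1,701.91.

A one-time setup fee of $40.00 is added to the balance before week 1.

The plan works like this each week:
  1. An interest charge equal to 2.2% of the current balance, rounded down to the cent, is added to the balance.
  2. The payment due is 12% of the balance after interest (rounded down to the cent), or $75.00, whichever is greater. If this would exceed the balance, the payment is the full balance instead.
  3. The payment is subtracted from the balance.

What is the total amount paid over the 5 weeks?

Week 1: opening $1,741.91; interest $38.32 → $1,780.23; payment $213.62; balance $1,566.61
Week 2: opening $1,566.61; interest $34.46 → $1,601.07; payment $192.12; balance $1,408.95
Week 3: opening $1,408.95; interest $30.99 → $1,439.94; payment $172.79; balance $1,267.15
Week 4: opening $1,267.15; interest $27.87 → $1,295.02; payment $155.40; balance $1,139.62
Week 5: opening $1,139.62; interest $25.07 → $1,164.69; payment $139.76; balance $1,024.93
Total paid: $873.69

$873.69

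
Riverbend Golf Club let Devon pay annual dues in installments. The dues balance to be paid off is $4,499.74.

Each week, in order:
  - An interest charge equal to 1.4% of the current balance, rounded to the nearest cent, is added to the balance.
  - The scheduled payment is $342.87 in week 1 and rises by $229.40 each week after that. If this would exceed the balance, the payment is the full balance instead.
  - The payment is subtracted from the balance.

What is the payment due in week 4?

Week 1: opening $4,499.74; interest $63.00 → $4,562.74; payment $342.87; balance $4,219.87
Week 2: opening $4,219.87; interest $59.08 → $4,278.95; payment $572.27; balance $3,706.68
Week 3: opening $3,706.68; interest $51.89 → $3,758.57; payment $801.67; balance $2,956.90
Week 4: opening $2,956.90; interest $41.40 → $2,998.30; payment $1,031.07; balance $1,967.23

$1,031.07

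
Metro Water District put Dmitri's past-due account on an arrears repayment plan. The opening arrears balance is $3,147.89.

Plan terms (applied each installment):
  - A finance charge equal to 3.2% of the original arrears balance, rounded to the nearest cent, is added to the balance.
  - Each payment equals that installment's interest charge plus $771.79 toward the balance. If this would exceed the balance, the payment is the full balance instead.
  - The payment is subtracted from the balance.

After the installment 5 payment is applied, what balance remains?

Installment 1: opening $3,147.89; interest $100.73 → $3,248.62; payment $872.52; balance $2,376.10
Installment 2: opening $2,376.10; interest $100.73 → $2,476.83; payment $872.52; balance $1,604.31
Installment 3: opening $1,604.31; interest $100.73 → $1,705.04; payment $872.52; balance $832.52
Installment 4: opening $832.52; interest $100.73 → $933.25; payment $872.52; balance $60.73
Installment 5: opening $60.73; interest $100.73 → $161.46; payment $161.46; balance $0.00

$0.00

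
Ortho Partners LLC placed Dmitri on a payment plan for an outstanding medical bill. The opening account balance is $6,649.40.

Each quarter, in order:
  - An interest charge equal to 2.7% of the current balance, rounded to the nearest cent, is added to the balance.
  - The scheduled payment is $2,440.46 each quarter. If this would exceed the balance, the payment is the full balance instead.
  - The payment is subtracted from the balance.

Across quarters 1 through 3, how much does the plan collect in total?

# | Opening | Interest | Payment | End bal
1 | $6,649.40 | $179.53 | $2,440.46 | $4,388.47
2 | $4,388.47 | $118.49 | $2,440.46 | $2,066.50
3 | $2,066.50 | $55.80 | $2,122.30 | $0.00
Total paid: $7,003.22

$7,003.22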